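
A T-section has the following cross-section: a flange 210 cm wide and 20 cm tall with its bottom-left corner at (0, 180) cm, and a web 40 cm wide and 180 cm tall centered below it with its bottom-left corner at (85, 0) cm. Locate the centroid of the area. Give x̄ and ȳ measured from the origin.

x̄ = 105.00 cm, ȳ = 126.84 cm

web: A = 40 × 180 = 7200.00, centroid at (105.00, 90.00).
flange: A = 210 × 20 = 4200.00, centroid at (105.00, 190.00).
ΣA = 11400.00 cm²
ΣAx̄ = (7200.00)(105.00) + (4200.00)(105.00) = 1197000.00 cm³
ΣAȳ = (7200.00)(90.00) + (4200.00)(190.00) = 1446000.00 cm³
x̄ = 1197000.00 / 11400.00 = 105.00 cm
ȳ = 1446000.00 / 11400.00 = 126.84 cm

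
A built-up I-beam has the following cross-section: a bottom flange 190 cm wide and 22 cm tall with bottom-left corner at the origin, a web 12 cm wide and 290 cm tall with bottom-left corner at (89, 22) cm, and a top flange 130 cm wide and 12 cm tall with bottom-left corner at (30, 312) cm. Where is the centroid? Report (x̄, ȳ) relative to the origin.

bottom flange: A = 190 × 22 = 4180.00, centroid at (95.00, 11.00).
web: A = 12 × 290 = 3480.00, centroid at (95.00, 167.00).
top flange: A = 130 × 12 = 1560.00, centroid at (95.00, 318.00).
ΣA = 9220.00 cm²
ΣAx̄ = (4180.00)(95.00) + (3480.00)(95.00) + (1560.00)(95.00) = 875900.00 cm³
ΣAȳ = (4180.00)(11.00) + (3480.00)(167.00) + (1560.00)(318.00) = 1123220.00 cm³
x̄ = 875900.00 / 9220.00 = 95.00 cm
ȳ = 1123220.00 / 9220.00 = 121.82 cm

x̄ = 95.00 cm, ȳ = 121.82 cm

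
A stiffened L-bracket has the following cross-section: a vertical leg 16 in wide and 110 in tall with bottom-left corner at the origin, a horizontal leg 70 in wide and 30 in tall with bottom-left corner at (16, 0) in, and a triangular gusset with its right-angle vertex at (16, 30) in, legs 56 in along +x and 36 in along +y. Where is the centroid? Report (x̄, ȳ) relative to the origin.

x̄ = 32.07 in, ȳ = 35.05 in

vertical leg: A = 16 × 110 = 1760.00, centroid at (8.00, 55.00).
horizontal leg: A = 70 × 30 = 2100.00, centroid at (51.00, 15.00).
gusset: A = ½·56·36 = 1008.00, centroid at (34.67, 42.00).
ΣA = 4868.00 in²
ΣAx̄ = (1760.00)(8.00) + (2100.00)(51.00) + (1008.00)(34.67) = 156124.00 in³
ΣAȳ = (1760.00)(55.00) + (2100.00)(15.00) + (1008.00)(42.00) = 170636.00 in³
x̄ = 156124.00 / 4868.00 = 32.07 in
ȳ = 170636.00 / 4868.00 = 35.05 in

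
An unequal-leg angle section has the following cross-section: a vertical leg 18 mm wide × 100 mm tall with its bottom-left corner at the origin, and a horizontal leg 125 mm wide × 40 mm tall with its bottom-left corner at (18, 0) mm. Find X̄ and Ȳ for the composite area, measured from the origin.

vertical leg: A = 18 × 100 = 1800.00, centroid at (9.00, 50.00).
horizontal leg: A = 125 × 40 = 5000.00, centroid at (80.50, 20.00).
ΣA = 6800.00 mm², ΣAX̄ = 418700.00 mm³, ΣAȲ = 190000.00 mm³.
X̄ = 418700.00/6800.00 = 61.57 mm; Ȳ = 190000.00/6800.00 = 27.94 mm.

X̄ = 61.57 mm, Ȳ = 27.94 mm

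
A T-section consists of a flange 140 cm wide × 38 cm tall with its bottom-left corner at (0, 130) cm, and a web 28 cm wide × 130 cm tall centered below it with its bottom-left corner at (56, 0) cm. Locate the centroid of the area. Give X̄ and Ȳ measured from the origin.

Part | A | x̄ᵢ | ȳᵢ | A·x̄ᵢ | A·ȳᵢ
web | 3640.00 | 70.00 | 65.00 | 254800.00 | 236600.00
flange | 5320.00 | 70.00 | 149.00 | 372400.00 | 792680.00
Σ | 8960.00 |  |  | 627200.00 | 1029280.00
X̄ = 627200.00 / 8960.00 = 70.00 cm
Ȳ = 1029280.00 / 8960.00 = 114.88 cm

X̄ = 70.00 cm, Ȳ = 114.88 cm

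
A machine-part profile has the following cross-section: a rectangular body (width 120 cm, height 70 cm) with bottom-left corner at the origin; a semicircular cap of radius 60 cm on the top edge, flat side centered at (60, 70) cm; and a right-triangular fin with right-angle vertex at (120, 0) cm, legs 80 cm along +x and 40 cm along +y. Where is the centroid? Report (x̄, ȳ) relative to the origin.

x̄ = 68.86 cm, ȳ = 54.63 cm

rectangular body: A = 120 × 70 = 8400.00, centroid at (60.00, 35.00).
semicircular top: A = ½π·60² = 5654.87, centroid at (60.00, 95.46).
triangular fin: A = ½·80·40 = 1600.00, centroid at (146.67, 13.33).
ΣA = 15654.87 cm², ΣAx̄ = 1077958.67 cm³, ΣAȳ = 855174.01 cm³.
x̄ = 1077958.67/15654.87 = 68.86 cm; ȳ = 855174.01/15654.87 = 54.63 cm.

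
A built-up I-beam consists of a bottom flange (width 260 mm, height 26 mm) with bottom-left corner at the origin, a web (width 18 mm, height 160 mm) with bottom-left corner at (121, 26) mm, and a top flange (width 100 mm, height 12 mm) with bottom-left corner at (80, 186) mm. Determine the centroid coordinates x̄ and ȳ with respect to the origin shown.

bottom flange: A = 260 × 26 = 6760.00, centroid at (130.00, 13.00).
web: A = 18 × 160 = 2880.00, centroid at (130.00, 106.00).
top flange: A = 100 × 12 = 1200.00, centroid at (130.00, 192.00).
ΣA = 10840.00 mm², ΣAx̄ = 1409200.00 mm³, ΣAȳ = 623560.00 mm³.
x̄ = 1409200.00/10840.00 = 130.00 mm; ȳ = 623560.00/10840.00 = 57.52 mm.

x̄ = 130.00 mm, ȳ = 57.52 mm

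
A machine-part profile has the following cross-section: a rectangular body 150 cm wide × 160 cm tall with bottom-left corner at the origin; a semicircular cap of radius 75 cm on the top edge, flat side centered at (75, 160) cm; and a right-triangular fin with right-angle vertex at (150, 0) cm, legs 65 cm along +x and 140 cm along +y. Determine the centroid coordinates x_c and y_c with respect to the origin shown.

Part | A | x̄ᵢ | ȳᵢ | A·x̄ᵢ | A·ȳᵢ
rectangular body | 24000.00 | 75.00 | 80.00 | 1800000.00 | 1920000.00
semicircular top | 8835.73 | 75.00 | 191.83 | 662679.70 | 1694966.69
triangular fin | 4550.00 | 171.67 | 46.67 | 781083.33 | 212333.33
Σ | 37385.73 |  |  | 3243763.03 | 3827300.03
x_c = 3243763.03 / 37385.73 = 86.76 cm
y_c = 3827300.03 / 37385.73 = 102.37 cm

x_c = 86.76 cm, y_c = 102.37 cm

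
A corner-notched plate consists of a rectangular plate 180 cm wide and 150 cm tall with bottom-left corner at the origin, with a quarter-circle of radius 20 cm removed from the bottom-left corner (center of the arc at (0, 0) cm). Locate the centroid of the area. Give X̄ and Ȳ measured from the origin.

plate: A = 180 × 150 = 27000.00, centroid at (90.00, 75.00).
removed quarter-circle: A = −¼π·20² = -314.16, centroid at (8.49, 8.49).
ΣA = 26685.84 cm²
ΣAX̄ = (27000.00)(90.00) + (-314.16)(8.49) = 2427333.33 cm³
ΣAȲ = (27000.00)(75.00) + (-314.16)(8.49) = 2022333.33 cm³
X̄ = 2427333.33 / 26685.84 = 90.96 cm
Ȳ = 2022333.33 / 26685.84 = 75.78 cm

X̄ = 90.96 cm, Ȳ = 75.78 cm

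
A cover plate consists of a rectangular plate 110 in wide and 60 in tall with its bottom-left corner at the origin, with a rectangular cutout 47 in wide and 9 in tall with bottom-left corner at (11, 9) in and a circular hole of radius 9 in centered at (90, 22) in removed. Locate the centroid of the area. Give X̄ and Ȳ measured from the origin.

X̄ = 54.96 in, Ȳ = 31.52 in

Part | A | x̄ᵢ | ȳᵢ | A·x̄ᵢ | A·ȳᵢ
plate | 6600.00 | 55.00 | 30.00 | 363000.00 | 198000.00
hole 1 | -423.00 | 34.50 | 13.50 | -14593.50 | -5710.50
hole 2 | -254.47 | 90.00 | 22.00 | -22902.21 | -5598.32
Σ | 5922.53 |  |  | 325504.29 | 186691.18
X̄ = 325504.29 / 5922.53 = 54.96 in
Ȳ = 186691.18 / 5922.53 = 31.52 in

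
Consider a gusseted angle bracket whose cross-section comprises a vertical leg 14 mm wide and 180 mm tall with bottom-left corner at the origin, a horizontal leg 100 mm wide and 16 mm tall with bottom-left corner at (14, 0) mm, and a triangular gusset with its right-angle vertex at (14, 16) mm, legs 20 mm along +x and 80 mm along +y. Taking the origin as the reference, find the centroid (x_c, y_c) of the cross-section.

vertical leg: A = 14 × 180 = 2520.00, centroid at (7.00, 90.00).
horizontal leg: A = 100 × 16 = 1600.00, centroid at (64.00, 8.00).
gusset: A = ½·20·80 = 800.00, centroid at (20.67, 42.67).
ΣA = 4920.00 mm², ΣAx_c = 136573.33 mm³, ΣAy_c = 273733.33 mm³.
x_c = 136573.33/4920.00 = 27.76 mm; y_c = 273733.33/4920.00 = 55.64 mm.

x_c = 27.76 mm, y_c = 55.64 mm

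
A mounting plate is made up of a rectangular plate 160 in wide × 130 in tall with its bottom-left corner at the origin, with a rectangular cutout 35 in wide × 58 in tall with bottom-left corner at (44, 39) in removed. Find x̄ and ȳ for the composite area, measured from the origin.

plate: A = 160 × 130 = 20800.00, centroid at (80.00, 65.00).
hole: A = −(35 × 58) = -2030.00, centroid at (61.50, 68.00).
ΣA = 18770.00 in², ΣAx̄ = 1539155.00 in³, ΣAȳ = 1213960.00 in³.
x̄ = 1539155.00/18770.00 = 82.00 in; ȳ = 1213960.00/18770.00 = 64.68 in.

x̄ = 82.00 in, ȳ = 64.68 in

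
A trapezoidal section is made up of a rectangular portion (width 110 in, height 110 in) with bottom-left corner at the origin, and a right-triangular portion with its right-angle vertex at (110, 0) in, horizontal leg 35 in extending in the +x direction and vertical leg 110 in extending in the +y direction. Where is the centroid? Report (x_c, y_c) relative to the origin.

x_c = 64.15 in, y_c = 52.48 in

Part | A | x̄ᵢ | ȳᵢ | A·x̄ᵢ | A·ȳᵢ
rectangular portion | 12100.00 | 55.00 | 55.00 | 665500.00 | 665500.00
triangular portion | 1925.00 | 121.67 | 36.67 | 234208.33 | 70583.33
Σ | 14025.00 |  |  | 899708.33 | 736083.33
x_c = 899708.33 / 14025.00 = 64.15 in
y_c = 736083.33 / 14025.00 = 52.48 in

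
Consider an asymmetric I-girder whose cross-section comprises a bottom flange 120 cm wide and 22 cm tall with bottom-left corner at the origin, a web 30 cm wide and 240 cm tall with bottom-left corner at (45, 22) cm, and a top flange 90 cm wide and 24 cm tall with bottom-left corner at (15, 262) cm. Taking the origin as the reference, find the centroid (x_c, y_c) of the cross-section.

x_c = 60.00 cm, y_c = 136.94 cm

Part | A | x̄ᵢ | ȳᵢ | A·x̄ᵢ | A·ȳᵢ
bottom flange | 2640.00 | 60.00 | 11.00 | 158400.00 | 29040.00
web | 7200.00 | 60.00 | 142.00 | 432000.00 | 1022400.00
top flange | 2160.00 | 60.00 | 274.00 | 129600.00 | 591840.00
Σ | 12000.00 |  |  | 720000.00 | 1643280.00
x_c = 720000.00 / 12000.00 = 60.00 cm
y_c = 1643280.00 / 12000.00 = 136.94 cm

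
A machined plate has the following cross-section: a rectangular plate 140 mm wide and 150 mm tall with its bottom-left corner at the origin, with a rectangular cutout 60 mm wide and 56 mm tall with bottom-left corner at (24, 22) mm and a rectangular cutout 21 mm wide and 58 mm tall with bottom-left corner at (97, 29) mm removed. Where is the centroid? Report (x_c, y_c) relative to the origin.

x_c = 70.49 mm, y_c = 81.38 mm

Part | A | x̄ᵢ | ȳᵢ | A·x̄ᵢ | A·ȳᵢ
plate | 21000.00 | 70.00 | 75.00 | 1470000.00 | 1575000.00
hole 1 | -3360.00 | 54.00 | 50.00 | -181440.00 | -168000.00
hole 2 | -1218.00 | 107.50 | 58.00 | -130935.00 | -70644.00
Σ | 16422.00 |  |  | 1157625.00 | 1336356.00
x_c = 1157625.00 / 16422.00 = 70.49 mm
y_c = 1336356.00 / 16422.00 = 81.38 mm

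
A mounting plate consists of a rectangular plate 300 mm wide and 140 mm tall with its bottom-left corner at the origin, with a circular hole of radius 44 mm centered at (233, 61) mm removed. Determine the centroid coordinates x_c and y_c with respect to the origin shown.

x_c = 135.95 mm, y_c = 71.52 mm

plate: A = 300 × 140 = 42000.00, centroid at (150.00, 70.00).
hole: A = −π·44² = -6082.12, centroid at (233.00, 61.00).
ΣA = 35917.88 mm², ΣAx_c = 4882865.25 mm³, ΣAy_c = 2568990.47 mm³.
x_c = 4882865.25/35917.88 = 135.95 mm; y_c = 2568990.47/35917.88 = 71.52 mm.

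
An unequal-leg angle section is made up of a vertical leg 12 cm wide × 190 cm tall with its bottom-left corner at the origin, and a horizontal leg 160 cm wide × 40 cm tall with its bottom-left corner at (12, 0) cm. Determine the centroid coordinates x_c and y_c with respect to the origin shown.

x_c = 69.41 cm, y_c = 39.70 cm

vertical leg: A = 12 × 190 = 2280.00, centroid at (6.00, 95.00).
horizontal leg: A = 160 × 40 = 6400.00, centroid at (92.00, 20.00).
ΣA = 8680.00 cm²
ΣAx_c = (2280.00)(6.00) + (6400.00)(92.00) = 602480.00 cm³
ΣAy_c = (2280.00)(95.00) + (6400.00)(20.00) = 344600.00 cm³
x_c = 602480.00 / 8680.00 = 69.41 cm
y_c = 344600.00 / 8680.00 = 39.70 cm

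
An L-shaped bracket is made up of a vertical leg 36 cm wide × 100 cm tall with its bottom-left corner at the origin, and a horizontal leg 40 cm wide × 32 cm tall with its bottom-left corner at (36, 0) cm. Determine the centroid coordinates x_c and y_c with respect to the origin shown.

x_c = 27.97 cm, y_c = 41.08 cm

Part | A | x̄ᵢ | ȳᵢ | A·x̄ᵢ | A·ȳᵢ
vertical leg | 3600.00 | 18.00 | 50.00 | 64800.00 | 180000.00
horizontal leg | 1280.00 | 56.00 | 16.00 | 71680.00 | 20480.00
Σ | 4880.00 |  |  | 136480.00 | 200480.00
x_c = 136480.00 / 4880.00 = 27.97 cm
y_c = 200480.00 / 4880.00 = 41.08 cm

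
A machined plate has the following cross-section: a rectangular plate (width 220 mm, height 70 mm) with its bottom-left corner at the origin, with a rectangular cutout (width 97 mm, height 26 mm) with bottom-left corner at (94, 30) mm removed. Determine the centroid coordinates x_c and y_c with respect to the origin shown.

plate: A = 220 × 70 = 15400.00, centroid at (110.00, 35.00).
hole: A = −(97 × 26) = -2522.00, centroid at (142.50, 43.00).
ΣA = 12878.00 mm², ΣAx_c = 1334615.00 mm³, ΣAy_c = 430554.00 mm³.
x_c = 1334615.00/12878.00 = 103.64 mm; y_c = 430554.00/12878.00 = 33.43 mm.

x_c = 103.64 mm, y_c = 33.43 mm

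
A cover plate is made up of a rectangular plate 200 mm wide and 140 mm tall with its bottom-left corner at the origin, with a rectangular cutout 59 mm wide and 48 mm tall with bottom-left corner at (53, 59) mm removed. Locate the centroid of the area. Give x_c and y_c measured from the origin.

x_c = 101.97 mm, y_c = 68.54 mm

Part | A | x̄ᵢ | ȳᵢ | A·x̄ᵢ | A·ȳᵢ
plate | 28000.00 | 100.00 | 70.00 | 2800000.00 | 1960000.00
hole | -2832.00 | 82.50 | 83.00 | -233640.00 | -235056.00
Σ | 25168.00 |  |  | 2566360.00 | 1724944.00
x_c = 2566360.00 / 25168.00 = 101.97 mm
y_c = 1724944.00 / 25168.00 = 68.54 mm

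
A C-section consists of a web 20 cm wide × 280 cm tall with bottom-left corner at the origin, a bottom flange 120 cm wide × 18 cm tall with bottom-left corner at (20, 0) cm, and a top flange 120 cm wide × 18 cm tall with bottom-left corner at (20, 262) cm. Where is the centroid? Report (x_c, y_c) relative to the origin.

x_c = 40.48 cm, y_c = 140.00 cm

web: A = 20 × 280 = 5600.00, centroid at (10.00, 140.00).
bottom flange: A = 120 × 18 = 2160.00, centroid at (80.00, 9.00).
top flange: A = 120 × 18 = 2160.00, centroid at (80.00, 271.00).
ΣA = 9920.00 cm², ΣAx_c = 401600.00 cm³, ΣAy_c = 1388800.00 cm³.
x_c = 401600.00/9920.00 = 40.48 cm; y_c = 1388800.00/9920.00 = 140.00 cm.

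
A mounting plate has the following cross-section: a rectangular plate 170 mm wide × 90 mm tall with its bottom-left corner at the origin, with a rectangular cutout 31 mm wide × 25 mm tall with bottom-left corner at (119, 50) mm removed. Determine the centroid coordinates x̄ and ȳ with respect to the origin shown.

x̄ = 82.36 mm, ȳ = 44.07 mm

plate: A = 170 × 90 = 15300.00, centroid at (85.00, 45.00).
hole: A = −(31 × 25) = -775.00, centroid at (134.50, 62.50).
ΣA = 14525.00 mm², ΣAx̄ = 1196262.50 mm³, ΣAȳ = 640062.50 mm³.
x̄ = 1196262.50/14525.00 = 82.36 mm; ȳ = 640062.50/14525.00 = 44.07 mm.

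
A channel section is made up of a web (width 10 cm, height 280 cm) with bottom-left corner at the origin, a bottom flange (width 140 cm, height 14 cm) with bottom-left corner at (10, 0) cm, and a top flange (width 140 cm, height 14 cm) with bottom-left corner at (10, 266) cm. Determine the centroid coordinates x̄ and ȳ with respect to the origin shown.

web: A = 10 × 280 = 2800.00, centroid at (5.00, 140.00).
bottom flange: A = 140 × 14 = 1960.00, centroid at (80.00, 7.00).
top flange: A = 140 × 14 = 1960.00, centroid at (80.00, 273.00).
ΣA = 6720.00 cm², ΣAx̄ = 327600.00 cm³, ΣAȳ = 940800.00 cm³.
x̄ = 327600.00/6720.00 = 48.75 cm; ȳ = 940800.00/6720.00 = 140.00 cm.

x̄ = 48.75 cm, ȳ = 140.00 cm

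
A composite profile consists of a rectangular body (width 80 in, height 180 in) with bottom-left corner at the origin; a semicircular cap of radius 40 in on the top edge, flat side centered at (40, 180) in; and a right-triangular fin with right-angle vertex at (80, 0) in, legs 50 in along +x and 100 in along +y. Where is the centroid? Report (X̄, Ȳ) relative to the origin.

X̄ = 47.30 in, Ȳ = 96.55 in

rectangular body: A = 80 × 180 = 14400.00, centroid at (40.00, 90.00).
semicircular top: A = ½π·40² = 2513.27, centroid at (40.00, 196.98).
triangular fin: A = ½·50·100 = 2500.00, centroid at (96.67, 33.33).
ΣA = 19413.27 in²
ΣAX̄ = (14400.00)(40.00) + (2513.27)(40.00) + (2500.00)(96.67) = 918197.63 in³
ΣAȲ = (14400.00)(90.00) + (2513.27)(196.98) + (2500.00)(33.33) = 1874389.34 in³
X̄ = 918197.63 / 19413.27 = 47.30 in
Ȳ = 1874389.34 / 19413.27 = 96.55 in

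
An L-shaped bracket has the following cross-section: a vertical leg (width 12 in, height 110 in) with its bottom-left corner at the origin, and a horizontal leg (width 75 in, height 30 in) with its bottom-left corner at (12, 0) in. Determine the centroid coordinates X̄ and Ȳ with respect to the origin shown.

X̄ = 33.42 in, Ȳ = 29.79 in

vertical leg: A = 12 × 110 = 1320.00, centroid at (6.00, 55.00).
horizontal leg: A = 75 × 30 = 2250.00, centroid at (49.50, 15.00).
ΣA = 3570.00 in², ΣAX̄ = 119295.00 in³, ΣAȲ = 106350.00 in³.
X̄ = 119295.00/3570.00 = 33.42 in; Ȳ = 106350.00/3570.00 = 29.79 in.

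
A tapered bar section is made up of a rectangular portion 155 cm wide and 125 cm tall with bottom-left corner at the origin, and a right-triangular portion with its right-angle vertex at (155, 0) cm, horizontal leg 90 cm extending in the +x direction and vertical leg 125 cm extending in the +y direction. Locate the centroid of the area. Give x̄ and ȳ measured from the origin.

x̄ = 101.69 cm, ȳ = 57.81 cm

rectangular portion: A = 155 × 125 = 19375.00, centroid at (77.50, 62.50).
triangular portion: A = ½·90·125 = 5625.00, centroid at (185.00, 41.67).
ΣA = 25000.00 cm²
ΣAx̄ = (19375.00)(77.50) + (5625.00)(185.00) = 2542187.50 cm³
ΣAȳ = (19375.00)(62.50) + (5625.00)(41.67) = 1445312.50 cm³
x̄ = 2542187.50 / 25000.00 = 101.69 cm
ȳ = 1445312.50 / 25000.00 = 57.81 cm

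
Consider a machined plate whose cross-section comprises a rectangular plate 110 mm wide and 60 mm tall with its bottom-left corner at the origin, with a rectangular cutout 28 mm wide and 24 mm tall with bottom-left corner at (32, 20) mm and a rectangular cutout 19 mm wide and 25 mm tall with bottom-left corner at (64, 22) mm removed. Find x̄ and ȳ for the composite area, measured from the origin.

x̄ = 54.50 mm, ȳ = 29.36 mm

plate: A = 110 × 60 = 6600.00, centroid at (55.00, 30.00).
hole 1: A = −(28 × 24) = -672.00, centroid at (46.00, 32.00).
hole 2: A = −(19 × 25) = -475.00, centroid at (73.50, 34.50).
ΣA = 5453.00 mm²
ΣAx̄ = (6600.00)(55.00) + (-672.00)(46.00) + (-475.00)(73.50) = 297175.50 mm³
ΣAȳ = (6600.00)(30.00) + (-672.00)(32.00) + (-475.00)(34.50) = 160108.50 mm³
x̄ = 297175.50 / 5453.00 = 54.50 mm
ȳ = 160108.50 / 5453.00 = 29.36 mm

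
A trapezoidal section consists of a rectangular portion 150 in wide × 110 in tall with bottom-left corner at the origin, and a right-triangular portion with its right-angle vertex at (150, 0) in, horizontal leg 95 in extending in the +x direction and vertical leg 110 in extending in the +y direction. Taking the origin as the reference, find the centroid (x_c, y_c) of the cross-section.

x_c = 100.65 in, y_c = 50.59 in

Part | A | x̄ᵢ | ȳᵢ | A·x̄ᵢ | A·ȳᵢ
rectangular portion | 16500.00 | 75.00 | 55.00 | 1237500.00 | 907500.00
triangular portion | 5225.00 | 181.67 | 36.67 | 949208.33 | 191583.33
Σ | 21725.00 |  |  | 2186708.33 | 1099083.33
x_c = 2186708.33 / 21725.00 = 100.65 in
y_c = 1099083.33 / 21725.00 = 50.59 in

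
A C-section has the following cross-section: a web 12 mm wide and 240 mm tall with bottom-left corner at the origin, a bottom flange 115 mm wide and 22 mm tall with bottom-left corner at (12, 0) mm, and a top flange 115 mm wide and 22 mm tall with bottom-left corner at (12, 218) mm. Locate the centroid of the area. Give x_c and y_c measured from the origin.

x_c = 46.47 mm, y_c = 120.00 mm

web: A = 12 × 240 = 2880.00, centroid at (6.00, 120.00).
bottom flange: A = 115 × 22 = 2530.00, centroid at (69.50, 11.00).
top flange: A = 115 × 22 = 2530.00, centroid at (69.50, 229.00).
ΣA = 7940.00 mm²
ΣAx_c = (2880.00)(6.00) + (2530.00)(69.50) + (2530.00)(69.50) = 368950.00 mm³
ΣAy_c = (2880.00)(120.00) + (2530.00)(11.00) + (2530.00)(229.00) = 952800.00 mm³
x_c = 368950.00 / 7940.00 = 46.47 mm
y_c = 952800.00 / 7940.00 = 120.00 mm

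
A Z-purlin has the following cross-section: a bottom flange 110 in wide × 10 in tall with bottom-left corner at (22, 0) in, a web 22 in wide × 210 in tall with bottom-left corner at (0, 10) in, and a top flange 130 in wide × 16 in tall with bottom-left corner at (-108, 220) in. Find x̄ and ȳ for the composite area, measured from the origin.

x̄ = 5.91 in, ȳ = 129.62 in

Part | A | x̄ᵢ | ȳᵢ | A·x̄ᵢ | A·ȳᵢ
bottom flange | 1100.00 | 77.00 | 5.00 | 84700.00 | 5500.00
web | 4620.00 | 11.00 | 115.00 | 50820.00 | 531300.00
top flange | 2080.00 | -43.00 | 228.00 | -89440.00 | 474240.00
Σ | 7800.00 |  |  | 46080.00 | 1011040.00
x̄ = 46080.00 / 7800.00 = 5.91 in
ȳ = 1011040.00 / 7800.00 = 129.62 in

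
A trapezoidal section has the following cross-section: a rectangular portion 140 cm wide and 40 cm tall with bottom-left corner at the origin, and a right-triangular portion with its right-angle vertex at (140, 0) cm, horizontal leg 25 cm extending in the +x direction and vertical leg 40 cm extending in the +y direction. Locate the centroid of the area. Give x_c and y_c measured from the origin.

Part | A | x̄ᵢ | ȳᵢ | A·x̄ᵢ | A·ȳᵢ
rectangular portion | 5600.00 | 70.00 | 20.00 | 392000.00 | 112000.00
triangular portion | 500.00 | 148.33 | 13.33 | 74166.67 | 6666.67
Σ | 6100.00 |  |  | 466166.67 | 118666.67
x_c = 466166.67 / 6100.00 = 76.42 cm
y_c = 118666.67 / 6100.00 = 19.45 cm

x_c = 76.42 cm, y_c = 19.45 cm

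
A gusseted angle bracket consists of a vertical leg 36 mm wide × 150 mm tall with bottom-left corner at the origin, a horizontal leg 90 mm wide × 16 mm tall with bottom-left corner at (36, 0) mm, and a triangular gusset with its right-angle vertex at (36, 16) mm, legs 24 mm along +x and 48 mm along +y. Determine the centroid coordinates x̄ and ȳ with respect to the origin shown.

vertical leg: A = 36 × 150 = 5400.00, centroid at (18.00, 75.00).
horizontal leg: A = 90 × 16 = 1440.00, centroid at (81.00, 8.00).
gusset: A = ½·24·48 = 576.00, centroid at (44.00, 32.00).
ΣA = 7416.00 mm²
ΣAx̄ = (5400.00)(18.00) + (1440.00)(81.00) + (576.00)(44.00) = 239184.00 mm³
ΣAȳ = (5400.00)(75.00) + (1440.00)(8.00) + (576.00)(32.00) = 434952.00 mm³
x̄ = 239184.00 / 7416.00 = 32.25 mm
ȳ = 434952.00 / 7416.00 = 58.65 mm

x̄ = 32.25 mm, ȳ = 58.65 mm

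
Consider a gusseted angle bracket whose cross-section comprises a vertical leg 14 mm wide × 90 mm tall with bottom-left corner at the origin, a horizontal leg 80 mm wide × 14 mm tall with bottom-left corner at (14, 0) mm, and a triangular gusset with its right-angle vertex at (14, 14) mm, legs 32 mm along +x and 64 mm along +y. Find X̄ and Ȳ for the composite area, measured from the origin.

X̄ = 27.78 mm, Ȳ = 29.59 mm

vertical leg: A = 14 × 90 = 1260.00, centroid at (7.00, 45.00).
horizontal leg: A = 80 × 14 = 1120.00, centroid at (54.00, 7.00).
gusset: A = ½·32·64 = 1024.00, centroid at (24.67, 35.33).
ΣA = 3404.00 mm²
ΣAX̄ = (1260.00)(7.00) + (1120.00)(54.00) + (1024.00)(24.67) = 94558.67 mm³
ΣAȲ = (1260.00)(45.00) + (1120.00)(7.00) + (1024.00)(35.33) = 100721.33 mm³
X̄ = 94558.67 / 3404.00 = 27.78 mm
Ȳ = 100721.33 / 3404.00 = 29.59 mm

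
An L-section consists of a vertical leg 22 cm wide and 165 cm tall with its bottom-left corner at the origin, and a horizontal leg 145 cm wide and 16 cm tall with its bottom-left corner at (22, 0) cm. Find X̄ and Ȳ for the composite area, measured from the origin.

vertical leg: A = 22 × 165 = 3630.00, centroid at (11.00, 82.50).
horizontal leg: A = 145 × 16 = 2320.00, centroid at (94.50, 8.00).
ΣA = 5950.00 cm²
ΣAX̄ = (3630.00)(11.00) + (2320.00)(94.50) = 259170.00 cm³
ΣAȲ = (3630.00)(82.50) + (2320.00)(8.00) = 318035.00 cm³
X̄ = 259170.00 / 5950.00 = 43.56 cm
Ȳ = 318035.00 / 5950.00 = 53.45 cm

X̄ = 43.56 cm, Ȳ = 53.45 cm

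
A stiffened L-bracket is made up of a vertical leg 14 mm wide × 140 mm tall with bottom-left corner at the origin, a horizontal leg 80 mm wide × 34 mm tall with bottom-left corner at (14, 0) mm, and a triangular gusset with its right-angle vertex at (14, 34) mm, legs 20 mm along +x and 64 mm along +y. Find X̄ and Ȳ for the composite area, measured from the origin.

X̄ = 32.67 mm, Ȳ = 41.14 mm

vertical leg: A = 14 × 140 = 1960.00, centroid at (7.00, 70.00).
horizontal leg: A = 80 × 34 = 2720.00, centroid at (54.00, 17.00).
gusset: A = ½·20·64 = 640.00, centroid at (20.67, 55.33).
ΣA = 5320.00 mm²
ΣAX̄ = (1960.00)(7.00) + (2720.00)(54.00) + (640.00)(20.67) = 173826.67 mm³
ΣAȲ = (1960.00)(70.00) + (2720.00)(17.00) + (640.00)(55.33) = 218853.33 mm³
X̄ = 173826.67 / 5320.00 = 32.67 mm
Ȳ = 218853.33 / 5320.00 = 41.14 mm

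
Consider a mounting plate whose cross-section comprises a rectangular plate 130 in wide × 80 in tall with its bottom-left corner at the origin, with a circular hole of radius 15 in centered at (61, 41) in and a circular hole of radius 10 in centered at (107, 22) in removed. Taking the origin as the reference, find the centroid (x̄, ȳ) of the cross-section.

x̄ = 63.89 in, ȳ = 40.53 in

Part | A | x̄ᵢ | ȳᵢ | A·x̄ᵢ | A·ȳᵢ
plate | 10400.00 | 65.00 | 40.00 | 676000.00 | 416000.00
hole 1 | -706.86 | 61.00 | 41.00 | -43118.36 | -28981.19
hole 2 | -314.16 | 107.00 | 22.00 | -33615.04 | -6911.50
Σ | 9378.98 |  |  | 599266.60 | 380107.30
x̄ = 599266.60 / 9378.98 = 63.89 in
ȳ = 380107.30 / 9378.98 = 40.53 in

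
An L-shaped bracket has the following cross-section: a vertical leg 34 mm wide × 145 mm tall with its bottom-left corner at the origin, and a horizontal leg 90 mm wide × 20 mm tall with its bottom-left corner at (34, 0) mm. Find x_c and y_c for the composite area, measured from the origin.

Part | A | x̄ᵢ | ȳᵢ | A·x̄ᵢ | A·ȳᵢ
vertical leg | 4930.00 | 17.00 | 72.50 | 83810.00 | 357425.00
horizontal leg | 1800.00 | 79.00 | 10.00 | 142200.00 | 18000.00
Σ | 6730.00 |  |  | 226010.00 | 375425.00
x_c = 226010.00 / 6730.00 = 33.58 mm
y_c = 375425.00 / 6730.00 = 55.78 mm

x_c = 33.58 mm, y_c = 55.78 mm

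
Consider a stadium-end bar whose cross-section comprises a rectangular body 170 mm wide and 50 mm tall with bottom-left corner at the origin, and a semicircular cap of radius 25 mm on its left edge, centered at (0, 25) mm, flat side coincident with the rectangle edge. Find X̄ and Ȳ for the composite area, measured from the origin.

X̄ = 75.10 mm, Ȳ = 25.00 mm

rectangular body: A = 170 × 50 = 8500.00, centroid at (85.00, 25.00).
semicircular end: A = ½π·25² = 981.75, centroid at (-10.61, 25.00).
ΣA = 9481.75 mm²
ΣAX̄ = (8500.00)(85.00) + (981.75)(-10.61) = 712083.33 mm³
ΣAȲ = (8500.00)(25.00) + (981.75)(25.00) = 237043.69 mm³
X̄ = 712083.33 / 9481.75 = 75.10 mm
Ȳ = 237043.69 / 9481.75 = 25.00 mm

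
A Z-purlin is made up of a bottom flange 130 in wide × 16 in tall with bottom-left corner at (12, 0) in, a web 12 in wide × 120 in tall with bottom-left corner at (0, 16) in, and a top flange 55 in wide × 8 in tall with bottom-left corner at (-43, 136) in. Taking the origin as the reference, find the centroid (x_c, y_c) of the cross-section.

bottom flange: A = 130 × 16 = 2080.00, centroid at (77.00, 8.00).
web: A = 12 × 120 = 1440.00, centroid at (6.00, 76.00).
top flange: A = 55 × 8 = 440.00, centroid at (-15.50, 140.00).
ΣA = 3960.00 in²
ΣAx_c = (2080.00)(77.00) + (1440.00)(6.00) + (440.00)(-15.50) = 161980.00 in³
ΣAy_c = (2080.00)(8.00) + (1440.00)(76.00) + (440.00)(140.00) = 187680.00 in³
x_c = 161980.00 / 3960.00 = 40.90 in
y_c = 187680.00 / 3960.00 = 47.39 in

x_c = 40.90 in, y_c = 47.39 in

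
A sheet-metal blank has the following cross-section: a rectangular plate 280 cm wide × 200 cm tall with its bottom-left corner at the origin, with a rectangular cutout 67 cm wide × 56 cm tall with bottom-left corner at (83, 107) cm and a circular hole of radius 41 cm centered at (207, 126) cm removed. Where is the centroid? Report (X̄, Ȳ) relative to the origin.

X̄ = 134.34 cm, Ȳ = 94.28 cm

plate: A = 280 × 200 = 56000.00, centroid at (140.00, 100.00).
hole 1: A = −(67 × 56) = -3752.00, centroid at (116.50, 135.00).
hole 2: A = −π·41² = -5281.02, centroid at (207.00, 126.00).
ΣA = 46966.98 cm², ΣAX̄ = 6309721.43 cm³, ΣAȲ = 4428071.83 cm³.
X̄ = 6309721.43/46966.98 = 134.34 cm; Ȳ = 4428071.83/46966.98 = 94.28 cm.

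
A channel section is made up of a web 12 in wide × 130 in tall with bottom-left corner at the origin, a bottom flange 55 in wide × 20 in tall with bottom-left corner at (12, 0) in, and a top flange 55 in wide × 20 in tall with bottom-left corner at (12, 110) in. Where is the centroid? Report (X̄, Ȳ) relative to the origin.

web: A = 12 × 130 = 1560.00, centroid at (6.00, 65.00).
bottom flange: A = 55 × 20 = 1100.00, centroid at (39.50, 10.00).
top flange: A = 55 × 20 = 1100.00, centroid at (39.50, 120.00).
ΣA = 3760.00 in², ΣAX̄ = 96260.00 in³, ΣAȲ = 244400.00 in³.
X̄ = 96260.00/3760.00 = 25.60 in; Ȳ = 244400.00/3760.00 = 65.00 in.

X̄ = 25.60 in, Ȳ = 65.00 in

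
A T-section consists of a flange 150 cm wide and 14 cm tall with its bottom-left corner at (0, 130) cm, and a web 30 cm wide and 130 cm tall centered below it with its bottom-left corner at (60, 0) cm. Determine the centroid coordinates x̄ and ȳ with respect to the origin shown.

web: A = 30 × 130 = 3900.00, centroid at (75.00, 65.00).
flange: A = 150 × 14 = 2100.00, centroid at (75.00, 137.00).
ΣA = 6000.00 cm², ΣAx̄ = 450000.00 cm³, ΣAȳ = 541200.00 cm³.
x̄ = 450000.00/6000.00 = 75.00 cm; ȳ = 541200.00/6000.00 = 90.20 cm.

x̄ = 75.00 cm, ȳ = 90.20 cm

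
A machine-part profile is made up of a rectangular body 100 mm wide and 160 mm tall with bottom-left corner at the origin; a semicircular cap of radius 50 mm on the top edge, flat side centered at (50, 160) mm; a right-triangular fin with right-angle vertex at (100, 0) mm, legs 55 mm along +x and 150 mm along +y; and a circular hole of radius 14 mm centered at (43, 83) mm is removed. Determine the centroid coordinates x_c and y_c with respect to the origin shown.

x_c = 62.21 mm, y_c = 91.60 mm

rectangular body: A = 100 × 160 = 16000.00, centroid at (50.00, 80.00).
semicircular top: A = ½π·50² = 3926.99, centroid at (50.00, 181.22).
triangular fin: A = ½·55·150 = 4125.00, centroid at (118.33, 50.00).
hole: A = −π·14² = -615.75, centroid at (43.00, 83.00).
ΣA = 23436.24 mm², ΣAx_c = 1457997.20 mm³, ΣAy_c = 2146794.43 mm³.
x_c = 1457997.20/23436.24 = 62.21 mm; y_c = 2146794.43/23436.24 = 91.60 mm.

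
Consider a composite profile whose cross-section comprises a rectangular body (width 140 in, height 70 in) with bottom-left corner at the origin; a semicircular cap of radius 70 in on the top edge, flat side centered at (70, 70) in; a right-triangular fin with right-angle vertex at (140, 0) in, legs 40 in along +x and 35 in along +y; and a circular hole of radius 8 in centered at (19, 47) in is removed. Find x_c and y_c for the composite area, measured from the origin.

Part | A | x̄ᵢ | ȳᵢ | A·x̄ᵢ | A·ȳᵢ
rectangular body | 9800.00 | 70.00 | 35.00 | 686000.00 | 343000.00
semicircular top | 7696.90 | 70.00 | 99.71 | 538783.14 | 767449.81
triangular fin | 700.00 | 153.33 | 11.67 | 107333.33 | 8166.67
hole | -201.06 | 19.00 | 47.00 | -3820.18 | -9449.91
Σ | 17995.84 |  |  | 1328296.30 | 1109166.56
x_c = 1328296.30 / 17995.84 = 73.81 in
y_c = 1109166.56 / 17995.84 = 61.63 in

x_c = 73.81 in, y_c = 61.63 in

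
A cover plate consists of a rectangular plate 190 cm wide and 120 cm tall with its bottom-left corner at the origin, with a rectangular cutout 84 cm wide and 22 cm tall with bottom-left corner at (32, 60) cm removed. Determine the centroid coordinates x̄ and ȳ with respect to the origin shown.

x̄ = 96.85 cm, ȳ = 59.03 cm

plate: A = 190 × 120 = 22800.00, centroid at (95.00, 60.00).
hole: A = −(84 × 22) = -1848.00, centroid at (74.00, 71.00).
ΣA = 20952.00 cm²
ΣAx̄ = (22800.00)(95.00) + (-1848.00)(74.00) = 2029248.00 cm³
ΣAȳ = (22800.00)(60.00) + (-1848.00)(71.00) = 1236792.00 cm³
x̄ = 2029248.00 / 20952.00 = 96.85 cm
ȳ = 1236792.00 / 20952.00 = 59.03 cm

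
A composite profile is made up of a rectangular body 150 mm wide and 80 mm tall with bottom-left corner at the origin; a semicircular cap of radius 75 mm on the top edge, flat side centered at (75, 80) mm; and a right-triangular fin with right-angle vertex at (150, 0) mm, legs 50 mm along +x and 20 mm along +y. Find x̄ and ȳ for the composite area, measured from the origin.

Part | A | x̄ᵢ | ȳᵢ | A·x̄ᵢ | A·ȳᵢ
rectangular body | 12000.00 | 75.00 | 40.00 | 900000.00 | 480000.00
semicircular top | 8835.73 | 75.00 | 111.83 | 662679.70 | 988108.35
triangular fin | 500.00 | 166.67 | 6.67 | 83333.33 | 3333.33
Σ | 21335.73 |  |  | 1646013.03 | 1471441.68
x̄ = 1646013.03 / 21335.73 = 77.15 mm
ȳ = 1471441.68 / 21335.73 = 68.97 mm

x̄ = 77.15 mm, ȳ = 68.97 mm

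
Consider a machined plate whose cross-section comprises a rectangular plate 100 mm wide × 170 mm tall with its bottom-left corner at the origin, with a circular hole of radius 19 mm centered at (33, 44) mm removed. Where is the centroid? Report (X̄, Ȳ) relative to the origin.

X̄ = 51.22 mm, Ȳ = 87.93 mm

plate: A = 100 × 170 = 17000.00, centroid at (50.00, 85.00).
hole: A = −π·19² = -1134.11, centroid at (33.00, 44.00).
ΣA = 15865.89 mm², ΣAX̄ = 812574.21 mm³, ΣAȲ = 1395098.94 mm³.
X̄ = 812574.21/15865.89 = 51.22 mm; Ȳ = 1395098.94/15865.89 = 87.93 mm.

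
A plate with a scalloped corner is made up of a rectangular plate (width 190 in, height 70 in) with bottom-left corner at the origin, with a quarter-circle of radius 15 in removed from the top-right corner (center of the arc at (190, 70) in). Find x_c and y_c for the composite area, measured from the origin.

plate: A = 190 × 70 = 13300.00, centroid at (95.00, 35.00).
removed quarter-circle: A = −¼π·15² = -176.71, centroid at (183.63, 63.63).
ΣA = 13123.29 in², ΣAx_c = 1231049.23 in³, ΣAy_c = 454254.98 in³.
x_c = 1231049.23/13123.29 = 93.81 in; y_c = 454254.98/13123.29 = 34.61 in.

x_c = 93.81 in, y_c = 34.61 in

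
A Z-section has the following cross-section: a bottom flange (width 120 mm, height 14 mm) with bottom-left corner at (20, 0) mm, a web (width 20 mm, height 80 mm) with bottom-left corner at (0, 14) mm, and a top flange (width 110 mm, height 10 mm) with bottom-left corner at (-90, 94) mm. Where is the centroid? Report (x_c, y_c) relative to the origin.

x_c = 25.55 mm, y_c = 47.27 mm

bottom flange: A = 120 × 14 = 1680.00, centroid at (80.00, 7.00).
web: A = 20 × 80 = 1600.00, centroid at (10.00, 54.00).
top flange: A = 110 × 10 = 1100.00, centroid at (-35.00, 99.00).
ΣA = 4380.00 mm², ΣAx_c = 111900.00 mm³, ΣAy_c = 207060.00 mm³.
x_c = 111900.00/4380.00 = 25.55 mm; y_c = 207060.00/4380.00 = 47.27 mm.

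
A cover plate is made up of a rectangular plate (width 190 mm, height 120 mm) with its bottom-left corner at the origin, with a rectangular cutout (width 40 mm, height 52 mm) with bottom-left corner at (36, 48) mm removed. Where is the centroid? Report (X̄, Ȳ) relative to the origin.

X̄ = 98.92 mm, Ȳ = 58.59 mm

plate: A = 190 × 120 = 22800.00, centroid at (95.00, 60.00).
hole: A = −(40 × 52) = -2080.00, centroid at (56.00, 74.00).
ΣA = 20720.00 mm², ΣAX̄ = 2049520.00 mm³, ΣAȲ = 1214080.00 mm³.
X̄ = 2049520.00/20720.00 = 98.92 mm; Ȳ = 1214080.00/20720.00 = 58.59 mm.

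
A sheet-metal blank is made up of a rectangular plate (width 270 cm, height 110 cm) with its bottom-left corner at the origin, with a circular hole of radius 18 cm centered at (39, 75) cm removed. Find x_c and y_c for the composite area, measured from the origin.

x_c = 138.41 cm, y_c = 54.29 cm

Part | A | x̄ᵢ | ȳᵢ | A·x̄ᵢ | A·ȳᵢ
plate | 29700.00 | 135.00 | 55.00 | 4009500.00 | 1633500.00
hole | -1017.88 | 39.00 | 75.00 | -39697.16 | -76340.70
Σ | 28682.12 |  |  | 3969802.84 | 1557159.30
x_c = 3969802.84 / 28682.12 = 138.41 cm
y_c = 1557159.30 / 28682.12 = 54.29 cm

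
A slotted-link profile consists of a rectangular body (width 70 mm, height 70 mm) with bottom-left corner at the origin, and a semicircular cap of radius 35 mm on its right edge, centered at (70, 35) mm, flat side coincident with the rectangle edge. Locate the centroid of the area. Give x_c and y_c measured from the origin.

rectangular body: A = 70 × 70 = 4900.00, centroid at (35.00, 35.00).
semicircular end: A = ½π·35² = 1924.23, centroid at (84.85, 35.00).
ΣA = 6824.23 mm², ΣAx_c = 334779.12 mm³, ΣAy_c = 238847.89 mm³.
x_c = 334779.12/6824.23 = 49.06 mm; y_c = 238847.89/6824.23 = 35.00 mm.

x_c = 49.06 mm, y_c = 35.00 mm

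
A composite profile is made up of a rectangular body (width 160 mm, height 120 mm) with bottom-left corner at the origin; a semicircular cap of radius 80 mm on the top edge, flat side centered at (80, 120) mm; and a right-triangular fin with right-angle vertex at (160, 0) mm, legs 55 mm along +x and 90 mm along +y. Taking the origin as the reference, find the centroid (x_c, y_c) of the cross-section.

x_c = 87.67 mm, y_c = 87.43 mm

rectangular body: A = 160 × 120 = 19200.00, centroid at (80.00, 60.00).
semicircular top: A = ½π·80² = 10053.10, centroid at (80.00, 153.95).
triangular fin: A = ½·55·90 = 2475.00, centroid at (178.33, 30.00).
ΣA = 31728.10 mm², ΣAx_c = 2781622.72 mm³, ΣAy_c = 2773954.91 mm³.
x_c = 2781622.72/31728.10 = 87.67 mm; y_c = 2773954.91/31728.10 = 87.43 mm.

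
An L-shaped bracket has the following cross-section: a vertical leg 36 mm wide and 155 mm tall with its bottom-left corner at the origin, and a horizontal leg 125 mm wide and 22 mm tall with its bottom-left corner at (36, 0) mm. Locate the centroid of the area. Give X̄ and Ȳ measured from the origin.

X̄ = 44.58 mm, Ȳ = 55.55 mm

vertical leg: A = 36 × 155 = 5580.00, centroid at (18.00, 77.50).
horizontal leg: A = 125 × 22 = 2750.00, centroid at (98.50, 11.00).
ΣA = 8330.00 mm²
ΣAX̄ = (5580.00)(18.00) + (2750.00)(98.50) = 371315.00 mm³
ΣAȲ = (5580.00)(77.50) + (2750.00)(11.00) = 462700.00 mm³
X̄ = 371315.00 / 8330.00 = 44.58 mm
Ȳ = 462700.00 / 8330.00 = 55.55 mm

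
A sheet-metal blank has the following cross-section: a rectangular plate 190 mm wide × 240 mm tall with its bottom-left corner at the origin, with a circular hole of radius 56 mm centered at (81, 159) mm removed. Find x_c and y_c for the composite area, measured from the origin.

plate: A = 190 × 240 = 45600.00, centroid at (95.00, 120.00).
hole: A = −π·56² = -9852.03, centroid at (81.00, 159.00).
ΣA = 35747.97 mm², ΣAx_c = 3533985.20 mm³, ΣAy_c = 3905526.50 mm³.
x_c = 3533985.20/35747.97 = 98.86 mm; y_c = 3905526.50/35747.97 = 109.25 mm.

x_c = 98.86 mm, y_c = 109.25 mm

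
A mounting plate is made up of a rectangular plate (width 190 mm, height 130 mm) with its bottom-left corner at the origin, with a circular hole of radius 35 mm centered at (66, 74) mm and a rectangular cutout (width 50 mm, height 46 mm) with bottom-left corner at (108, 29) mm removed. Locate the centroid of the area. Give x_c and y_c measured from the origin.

plate: A = 190 × 130 = 24700.00, centroid at (95.00, 65.00).
hole 1: A = −π·35² = -3848.45, centroid at (66.00, 74.00).
hole 2: A = −(50 × 46) = -2300.00, centroid at (133.00, 52.00).
ΣA = 18551.55 mm²
ΣAx_c = (24700.00)(95.00) + (-3848.45)(66.00) + (-2300.00)(133.00) = 1786602.23 mm³
ΣAy_c = (24700.00)(65.00) + (-3848.45)(74.00) + (-2300.00)(52.00) = 1201114.63 mm³
x_c = 1786602.23 / 18551.55 = 96.30 mm
y_c = 1201114.63 / 18551.55 = 64.74 mm

x_c = 96.30 mm, y_c = 64.74 mm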